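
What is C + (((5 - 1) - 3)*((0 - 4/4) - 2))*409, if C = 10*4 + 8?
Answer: -1179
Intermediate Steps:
C = 48 (C = 40 + 8 = 48)
C + (((5 - 1) - 3)*((0 - 4/4) - 2))*409 = 48 + (((5 - 1) - 3)*((0 - 4/4) - 2))*409 = 48 + ((4 - 3)*((0 - 4*¼) - 2))*409 = 48 + (1*((0 - 1) - 2))*409 = 48 + (1*(-1 - 2))*409 = 48 + (1*(-3))*409 = 48 - 3*409 = 48 - 1227 = -1179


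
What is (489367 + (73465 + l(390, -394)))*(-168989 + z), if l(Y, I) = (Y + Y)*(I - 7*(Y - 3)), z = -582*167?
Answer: 494437051964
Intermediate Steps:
z = -97194
l(Y, I) = 2*Y*(21 + I - 7*Y) (l(Y, I) = (2*Y)*(I - 7*(-3 + Y)) = (2*Y)*(I + (21 - 7*Y)) = (2*Y)*(21 + I - 7*Y) = 2*Y*(21 + I - 7*Y))
(489367 + (73465 + l(390, -394)))*(-168989 + z) = (489367 + (73465 + 2*390*(21 - 394 - 7*390)))*(-168989 - 97194) = (489367 + (73465 + 2*390*(21 - 394 - 2730)))*(-266183) = (489367 + (73465 + 2*390*(-3103)))*(-266183) = (489367 + (73465 - 2420340))*(-266183) = (489367 - 2346875)*(-266183) = -1857508*(-266183) = 494437051964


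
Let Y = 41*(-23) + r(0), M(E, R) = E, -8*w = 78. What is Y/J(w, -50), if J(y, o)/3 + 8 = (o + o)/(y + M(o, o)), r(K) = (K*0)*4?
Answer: 225377/4536 ≈ 49.686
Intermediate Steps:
w = -39/4 (w = -⅛*78 = -39/4 ≈ -9.7500)
r(K) = 0 (r(K) = 0*4 = 0)
J(y, o) = -24 + 6*o/(o + y) (J(y, o) = -24 + 3*((o + o)/(y + o)) = -24 + 3*((2*o)/(o + y)) = -24 + 3*(2*o/(o + y)) = -24 + 6*o/(o + y))
Y = -943 (Y = 41*(-23) + 0 = -943 + 0 = -943)
Y/J(w, -50) = -943*(-50 - 39/4)/(6*(-4*(-39/4) - 3*(-50))) = -943*(-239/(24*(39 + 150))) = -943/(6*(-4/239)*189) = -943/(-4536/239) = -943*(-239/4536) = 225377/4536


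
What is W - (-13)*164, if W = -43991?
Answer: -41859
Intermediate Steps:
W - (-13)*164 = -43991 - (-13)*164 = -43991 - 1*(-2132) = -43991 + 2132 = -41859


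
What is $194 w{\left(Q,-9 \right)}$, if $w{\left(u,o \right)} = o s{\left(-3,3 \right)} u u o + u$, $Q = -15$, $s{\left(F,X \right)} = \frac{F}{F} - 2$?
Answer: $-3538560$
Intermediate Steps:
$s{\left(F,X \right)} = -1$ ($s{\left(F,X \right)} = 1 - 2 = -1$)
$w{\left(u,o \right)} = u - o^{2} u^{2}$ ($w{\left(u,o \right)} = o \left(-1\right) u u o + u = - o u u o + u = - o u^{2} o + u = - o^{2} u^{2} + u = u - o^{2} u^{2}$)
$194 w{\left(Q,-9 \right)} = 194 \left(- 15 \left(1 - - 15 \left(-9\right)^{2}\right)\right) = 194 \left(- 15 \left(1 - \left(-15\right) 81\right)\right) = 194 \left(- 15 \left(1 + 1215\right)\right) = 194 \left(\left(-15\right) 1216\right) = 194 \left(-18240\right) = -3538560$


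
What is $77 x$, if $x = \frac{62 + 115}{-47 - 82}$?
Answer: $- \frac{4543}{43} \approx -105.65$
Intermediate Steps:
$x = - \frac{59}{43}$ ($x = \frac{177}{-129} = 177 \left(- \frac{1}{129}\right) = - \frac{59}{43} \approx -1.3721$)
$77 x = 77 \left(- \frac{59}{43}\right) = - \frac{4543}{43}$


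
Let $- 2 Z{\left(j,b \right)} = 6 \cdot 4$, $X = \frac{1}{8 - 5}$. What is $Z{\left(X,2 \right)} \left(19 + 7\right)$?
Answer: $-312$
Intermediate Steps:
$X = \frac{1}{3} \approx 0.33333$
$Z{\left(j,b \right)} = -12$ ($Z{\left(j,b \right)} = - \frac{6 \cdot 4}{2} = \left(- \frac{1}{2}\right) 24 = -12$)
$Z{\left(X,2 \right)} \left(19 + 7\right) = - 12 \left(19 + 7\right) = \left(-12\right) 26 = -312$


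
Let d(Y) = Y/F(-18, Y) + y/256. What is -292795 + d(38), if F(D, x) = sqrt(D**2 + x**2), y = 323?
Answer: -74955197/256 + 19*sqrt(442)/442 ≈ -2.9279e+5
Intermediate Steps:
d(Y) = 323/256 + Y/sqrt(324 + Y**2) (d(Y) = Y/(sqrt((-18)**2 + Y**2)) + 323/256 = Y/(sqrt(324 + Y**2)) + 323*(1/256) = Y/sqrt(324 + Y**2) + 323/256 = 323/256 + Y/sqrt(324 + Y**2))
-292795 + d(38) = -292795 + (323/256 + 38/sqrt(324 + 38**2)) = -292795 + (323/256 + 38/sqrt(324 + 1444)) = -292795 + (323/256 + 38/sqrt(1768)) = -292795 + (323/256 + 38*(sqrt(442)/884)) = -292795 + (323/256 + 19*sqrt(442)/442) = -74955197/256 + 19*sqrt(442)/442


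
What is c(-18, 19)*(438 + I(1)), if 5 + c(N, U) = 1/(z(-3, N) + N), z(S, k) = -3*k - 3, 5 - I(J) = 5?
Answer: -23944/11 ≈ -2176.7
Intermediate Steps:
I(J) = 0 (I(J) = 5 - 1*5 = 5 - 5 = 0)
z(S, k) = -3 - 3*k
c(N, U) = -5 + 1/(-3 - 2*N) (c(N, U) = -5 + 1/((-3 - 3*N) + N) = -5 + 1/(-3 - 2*N))
c(-18, 19)*(438 + I(1)) = (2*(-8 - 5*(-18))/(3 + 2*(-18)))*(438 + 0) = (2*(-8 + 90)/(3 - 36))*438 = (2*82/(-33))*438 = (2*(-1/33)*82)*438 = -164/33*438 = -23944/11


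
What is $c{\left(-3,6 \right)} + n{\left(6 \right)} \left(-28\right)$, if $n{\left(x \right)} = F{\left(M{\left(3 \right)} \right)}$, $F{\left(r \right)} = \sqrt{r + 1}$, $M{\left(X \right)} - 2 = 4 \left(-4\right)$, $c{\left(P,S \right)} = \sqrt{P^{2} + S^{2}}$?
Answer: $3 \sqrt{5} - 28 i \sqrt{13} \approx 6.7082 - 100.96 i$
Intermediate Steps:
$M{\left(X \right)} = -14$ ($M{\left(X \right)} = 2 + 4 \left(-4\right) = 2 - 16 = -14$)
$F{\left(r \right)} = \sqrt{1 + r}$
$n{\left(x \right)} = i \sqrt{13}$ ($n{\left(x \right)} = \sqrt{1 - 14} = \sqrt{-13} = i \sqrt{13}$)
$c{\left(-3,6 \right)} + n{\left(6 \right)} \left(-28\right) = \sqrt{\left(-3\right)^{2} + 6^{2}} + i \sqrt{13} \left(-28\right) = \sqrt{9 + 36} - 28 i \sqrt{13} = \sqrt{45} - 28 i \sqrt{13} = 3 \sqrt{5} - 28 i \sqrt{13}$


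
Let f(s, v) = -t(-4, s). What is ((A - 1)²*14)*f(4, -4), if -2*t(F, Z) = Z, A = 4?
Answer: 252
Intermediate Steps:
t(F, Z) = -Z/2
f(s, v) = s/2 (f(s, v) = -(-1)*s/2 = s/2)
((A - 1)²*14)*f(4, -4) = ((4 - 1)²*14)*((½)*4) = (3²*14)*2 = (9*14)*2 = 126*2 = 252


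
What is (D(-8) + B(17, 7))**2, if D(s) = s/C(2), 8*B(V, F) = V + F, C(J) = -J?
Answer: 49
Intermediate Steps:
B(V, F) = F/8 + V/8 (B(V, F) = (V + F)/8 = (F + V)/8 = F/8 + V/8)
D(s) = -s/2 (D(s) = s/((-1*2)) = s/(-2) = s*(-1/2) = -s/2)
(D(-8) + B(17, 7))**2 = (-1/2*(-8) + ((1/8)*7 + (1/8)*17))**2 = (4 + (7/8 + 17/8))**2 = (4 + 3)**2 = 7**2 = 49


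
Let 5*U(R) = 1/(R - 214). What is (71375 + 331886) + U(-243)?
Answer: 921451384/2285 ≈ 4.0326e+5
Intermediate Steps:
U(R) = 1/(5*(-214 + R)) (U(R) = 1/(5*(R - 214)) = 1/(5*(-214 + R)))
(71375 + 331886) + U(-243) = (71375 + 331886) + 1/(5*(-214 - 243)) = 403261 + (⅕)/(-457) = 403261 + (⅕)*(-1/457) = 403261 - 1/2285 = 921451384/2285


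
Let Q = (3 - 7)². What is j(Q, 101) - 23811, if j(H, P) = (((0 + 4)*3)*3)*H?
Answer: -23235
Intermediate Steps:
Q = 16 (Q = (-4)² = 16)
j(H, P) = 36*H (j(H, P) = ((4*3)*3)*H = (12*3)*H = 36*H)
j(Q, 101) - 23811 = 36*16 - 23811 = 576 - 23811 = -23235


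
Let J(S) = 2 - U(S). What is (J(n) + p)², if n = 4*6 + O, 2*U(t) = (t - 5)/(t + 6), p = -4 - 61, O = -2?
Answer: 12567025/3136 ≈ 4007.3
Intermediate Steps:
p = -65
U(t) = (-5 + t)/(2*(6 + t)) (U(t) = ((t - 5)/(t + 6))/2 = ((-5 + t)/(6 + t))/2 = (-5 + t)/(2*(6 + t)))
n = 22 (n = 4*6 - 2 = 24 - 2 = 22)
J(S) = 2 - (-5 + S)/(2*(6 + S))
(J(n) + p)² = ((29 + 3*22)/(2*(6 + 22)) - 65)² = ((½)*(29 + 66)/28 - 65)² = ((½)*(1/28)*95 - 65)² = (95/56 - 65)² = (-3545/56)² = 12567025/3136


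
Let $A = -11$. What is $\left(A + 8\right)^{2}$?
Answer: $9$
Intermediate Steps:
$\left(A + 8\right)^{2} = \left(-11 + 8\right)^{2} = \left(-3\right)^{2} = 9$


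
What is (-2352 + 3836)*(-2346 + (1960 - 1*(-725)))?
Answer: 503076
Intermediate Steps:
(-2352 + 3836)*(-2346 + (1960 - 1*(-725))) = 1484*(-2346 + (1960 + 725)) = 1484*(-2346 + 2685) = 1484*339 = 503076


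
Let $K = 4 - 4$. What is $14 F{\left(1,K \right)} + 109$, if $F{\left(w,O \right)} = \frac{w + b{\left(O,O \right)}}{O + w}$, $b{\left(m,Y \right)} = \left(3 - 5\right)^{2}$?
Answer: $179$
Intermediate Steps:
$b{\left(m,Y \right)} = 4$ ($b{\left(m,Y \right)} = \left(-2\right)^{2} = 4$)
$K = 0$ ($K = 4 - 4 = 0$)
$F{\left(w,O \right)} = \frac{4 + w}{O + w}$ ($F{\left(w,O \right)} = \frac{w + 4}{O + w} = \frac{4 + w}{O + w}$)
$14 F{\left(1,K \right)} + 109 = 14 \frac{4 + 1}{0 + 1} + 109 = 14 \cdot 1^{-1} \cdot 5 + 109 = 14 \cdot 1 \cdot 5 + 109 = 14 \cdot 5 + 109 = 70 + 109 = 179$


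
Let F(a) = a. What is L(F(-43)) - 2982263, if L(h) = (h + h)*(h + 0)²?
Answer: -3141277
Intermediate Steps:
L(h) = 2*h³ (L(h) = (2*h)*h² = 2*h³)
L(F(-43)) - 2982263 = 2*(-43)³ - 2982263 = 2*(-79507) - 2982263 = -159014 - 2982263 = -3141277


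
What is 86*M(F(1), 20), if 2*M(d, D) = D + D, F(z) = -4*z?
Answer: 1720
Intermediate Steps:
M(d, D) = D (M(d, D) = (D + D)/2 = (2*D)/2 = D)
86*M(F(1), 20) = 86*20 = 1720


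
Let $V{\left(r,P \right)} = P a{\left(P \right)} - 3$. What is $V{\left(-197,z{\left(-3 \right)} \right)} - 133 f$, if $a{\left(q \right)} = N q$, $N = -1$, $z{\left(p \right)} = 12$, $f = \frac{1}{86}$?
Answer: $- \frac{12775}{86} \approx -148.55$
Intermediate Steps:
$f = \frac{1}{86} \approx 0.011628$
$a{\left(q \right)} = - q$
$V{\left(r,P \right)} = -3 - P^{2}$ ($V{\left(r,P \right)} = P \left(- P\right) - 3 = - P^{2} - 3 = -3 - P^{2}$)
$V{\left(-197,z{\left(-3 \right)} \right)} - 133 f = \left(-3 - 12^{2}\right) - 133 \cdot \frac{1}{86} = \left(-3 - 144\right) - \frac{133}{86} = -147 - \frac{133}{86} = - \frac{12775}{86}$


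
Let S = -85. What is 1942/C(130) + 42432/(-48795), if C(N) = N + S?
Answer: 1238006/29277 ≈ 42.286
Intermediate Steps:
C(N) = -85 + N (C(N) = N - 85 = -85 + N)
1942/C(130) + 42432/(-48795) = 1942/(-85 + 130) + 42432/(-48795) = 1942/45 + 42432*(-1/48795) = 1942*(1/45) - 14144/16265 = 1942/45 - 14144/16265 = 1238006/29277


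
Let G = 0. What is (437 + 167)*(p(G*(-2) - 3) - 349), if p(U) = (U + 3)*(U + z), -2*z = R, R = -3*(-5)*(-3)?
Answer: -210796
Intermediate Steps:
R = -45 (R = 15*(-3) = -45)
z = 45/2 (z = -½*(-45) = 45/2 ≈ 22.500)
p(U) = (3 + U)*(45/2 + U) (p(U) = (U + 3)*(U + 45/2) = (3 + U)*(45/2 + U))
(437 + 167)*(p(G*(-2) - 3) - 349) = (437 + 167)*((135/2 + (0*(-2) - 3)² + 51*(0*(-2) - 3)/2) - 349) = 604*((135/2 + (0 - 3)² + 51*(0 - 3)/2) - 349) = 604*((135/2 + (-3)² + (51/2)*(-3)) - 349) = 604*((135/2 + 9 - 153/2) - 349) = 604*(0 - 349) = 604*(-349) = -210796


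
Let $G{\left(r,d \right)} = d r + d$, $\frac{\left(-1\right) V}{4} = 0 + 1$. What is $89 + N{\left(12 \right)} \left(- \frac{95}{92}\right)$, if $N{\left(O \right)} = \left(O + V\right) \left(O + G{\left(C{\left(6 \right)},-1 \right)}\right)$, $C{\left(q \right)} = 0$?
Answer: $- \frac{43}{23} \approx -1.8696$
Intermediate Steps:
$V = -4$ ($V = - 4 \left(0 + 1\right) = \left(-4\right) 1 = -4$)
$G{\left(r,d \right)} = d + d r$
$N{\left(O \right)} = \left(-1 + O\right) \left(-4 + O\right)$ ($N{\left(O \right)} = \left(O - 4\right) \left(O - \left(1 + 0\right)\right) = \left(-4 + O\right) \left(O - 1\right) = \left(-4 + O\right) \left(-1 + O\right) = \left(-1 + O\right) \left(-4 + O\right)$)
$89 + N{\left(12 \right)} \left(- \frac{95}{92}\right) = 89 + \left(4 + 12^{2} - 60\right) \left(- \frac{95}{92}\right) = 89 + \left(4 + 144 - 60\right) \left(\left(-95\right) \frac{1}{92}\right) = 89 + 88 \left(- \frac{95}{92}\right) = 89 - \frac{2090}{23} = - \frac{43}{23}$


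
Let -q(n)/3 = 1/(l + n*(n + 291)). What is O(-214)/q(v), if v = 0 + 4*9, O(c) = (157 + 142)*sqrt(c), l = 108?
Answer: -1184040*I*sqrt(214) ≈ -1.7321e+7*I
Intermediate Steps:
O(c) = 299*sqrt(c)
v = 36 (v = 0 + 36 = 36)
q(n) = -3/(108 + n*(291 + n)) (q(n) = -3/(108 + n*(n + 291)) = -3/(108 + n*(291 + n)))
O(-214)/q(v) = (299*sqrt(-214))/((-3/(108 + 36**2 + 291*36))) = (299*(I*sqrt(214)))/((-3/(108 + 1296 + 10476))) = (299*I*sqrt(214))/((-3/11880)) = (299*I*sqrt(214))/((-3*1/11880)) = (299*I*sqrt(214))/(-1/3960) = (299*I*sqrt(214))*(-3960) = -1184040*I*sqrt(214)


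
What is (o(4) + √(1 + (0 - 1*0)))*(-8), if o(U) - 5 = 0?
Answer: -48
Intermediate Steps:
o(U) = 5 (o(U) = 5 + 0 = 5)
(o(4) + √(1 + (0 - 1*0)))*(-8) = (5 + √(1 + (0 - 1*0)))*(-8) = (5 + √(1 + (0 + 0)))*(-8) = (5 + √(1 + 0))*(-8) = (5 + √1)*(-8) = (5 + 1)*(-8) = 6*(-8) = -48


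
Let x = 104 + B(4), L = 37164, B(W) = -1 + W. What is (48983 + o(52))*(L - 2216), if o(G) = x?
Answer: 1715597320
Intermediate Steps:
x = 107 (x = 104 + (-1 + 4) = 104 + 3 = 107)
o(G) = 107
(48983 + o(52))*(L - 2216) = (48983 + 107)*(37164 - 2216) = 49090*34948 = 1715597320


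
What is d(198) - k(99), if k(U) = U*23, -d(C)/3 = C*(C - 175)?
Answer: -15939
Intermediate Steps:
d(C) = -3*C*(-175 + C) (d(C) = -3*C*(C - 175) = -3*C*(-175 + C))
k(U) = 23*U
d(198) - k(99) = 3*198*(175 - 1*198) - 23*99 = 3*198*(175 - 198) - 1*2277 = 3*198*(-23) - 2277 = -13662 - 2277 = -15939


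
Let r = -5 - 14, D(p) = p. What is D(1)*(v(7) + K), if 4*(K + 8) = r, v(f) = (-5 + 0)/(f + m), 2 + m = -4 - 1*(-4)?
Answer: -55/4 ≈ -13.750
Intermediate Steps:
m = -2 (m = -2 + (-4 - 1*(-4)) = -2 + (-4 + 4) = -2 + 0 = -2)
r = -19
v(f) = -5/(-2 + f) (v(f) = (-5 + 0)/(f - 2) = -5/(-2 + f))
K = -51/4 (K = -8 + (¼)*(-19) = -8 - 19/4 = -51/4 ≈ -12.750)
D(1)*(v(7) + K) = 1*(-5/(-2 + 7) - 51/4) = 1*(-5/5 - 51/4) = 1*(-5*⅕ - 51/4) = 1*(-1 - 51/4) = 1*(-55/4) = -55/4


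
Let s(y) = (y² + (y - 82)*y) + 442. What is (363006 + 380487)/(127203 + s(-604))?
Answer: 743493/906805 ≈ 0.81990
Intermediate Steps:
s(y) = 442 + y² + y*(-82 + y) (s(y) = (y² + (-82 + y)*y) + 442 = (y² + y*(-82 + y)) + 442 = 442 + y² + y*(-82 + y))
(363006 + 380487)/(127203 + s(-604)) = (363006 + 380487)/(127203 + (442 - 82*(-604) + 2*(-604)²)) = 743493/(127203 + (442 + 49528 + 2*364816)) = 743493/(127203 + (442 + 49528 + 729632)) = 743493/(127203 + 779602) = 743493/906805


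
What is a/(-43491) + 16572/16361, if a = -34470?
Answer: 428232174/237185417 ≈ 1.8055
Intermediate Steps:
a/(-43491) + 16572/16361 = -34470/(-43491) + 16572/16361 = -34470*(-1/43491) + 16572*(1/16361) = 11490/14497 + 16572/16361 = 428232174/237185417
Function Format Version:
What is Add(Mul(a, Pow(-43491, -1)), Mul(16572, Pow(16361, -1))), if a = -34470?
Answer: Rational(428232174, 237185417) ≈ 1.8055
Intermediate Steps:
Add(Mul(a, Pow(-43491, -1)), Mul(16572, Pow(16361, -1))) = Add(Mul(-34470, Pow(-43491, -1)), Mul(16572, Pow(16361, -1))) = Add(Mul(-34470, Rational(-1, 43491)), Mul(16572, Rational(1, 16361))) = Add(Rational(11490, 14497), Rational(16572, 16361)) = Rational(428232174, 237185417)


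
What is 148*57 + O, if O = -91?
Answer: 8345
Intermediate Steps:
148*57 + O = 148*57 - 91 = 8436 - 91 = 8345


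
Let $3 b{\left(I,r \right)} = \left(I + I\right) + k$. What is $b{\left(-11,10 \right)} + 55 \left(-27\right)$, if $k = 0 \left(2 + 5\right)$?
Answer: $- \frac{4477}{3} \approx -1492.3$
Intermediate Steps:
$k = 0$ ($k = 0 \cdot 7 = 0$)
$b{\left(I,r \right)} = \frac{2 I}{3}$ ($b{\left(I,r \right)} = \frac{\left(I + I\right) + 0}{3} = \frac{2 I + 0}{3} = \frac{2 I}{3}$)
$b{\left(-11,10 \right)} + 55 \left(-27\right) = \frac{2}{3} \left(-11\right) + 55 \left(-27\right) = - \frac{22}{3} - 1485 = - \frac{4477}{3}$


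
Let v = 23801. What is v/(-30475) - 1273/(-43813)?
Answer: -1003998538/1335201175 ≈ -0.75195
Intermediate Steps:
v/(-30475) - 1273/(-43813) = 23801/(-30475) - 1273/(-43813) = 23801*(-1/30475) - 1273*(-1/43813) = -23801/30475 + 1273/43813 = -1003998538/1335201175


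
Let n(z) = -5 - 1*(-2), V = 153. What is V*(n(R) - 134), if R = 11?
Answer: -20961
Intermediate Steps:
n(z) = -3 (n(z) = -5 + 2 = -3)
V*(n(R) - 134) = 153*(-3 - 134) = 153*(-137) = -20961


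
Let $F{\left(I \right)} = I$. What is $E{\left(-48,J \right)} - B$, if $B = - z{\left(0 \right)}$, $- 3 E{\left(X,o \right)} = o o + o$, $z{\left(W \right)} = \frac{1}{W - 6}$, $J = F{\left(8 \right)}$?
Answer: $- \frac{145}{6} \approx -24.167$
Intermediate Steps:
$J = 8$
$z{\left(W \right)} = \frac{1}{-6 + W}$
$E{\left(X,o \right)} = - \frac{o}{3} - \frac{o^{2}}{3}$ ($E{\left(X,o \right)} = - \frac{o o + o}{3} = - \frac{o^{2} + o}{3} = - \frac{o + o^{2}}{3} = - \frac{o}{3} - \frac{o^{2}}{3}$)
$B = \frac{1}{6}$ ($B = - \frac{1}{-6 + 0} = - \frac{1}{-6} = \left(-1\right) \left(- \frac{1}{6}\right) = \frac{1}{6} \approx 0.16667$)
$E{\left(-48,J \right)} - B = \left(- \frac{1}{3}\right) 8 \left(1 + 8\right) - \frac{1}{6} = \left(- \frac{1}{3}\right) 8 \cdot 9 - \frac{1}{6} = -24 - \frac{1}{6} = - \frac{145}{6}$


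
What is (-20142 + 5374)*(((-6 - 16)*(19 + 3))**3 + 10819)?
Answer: 1674234647280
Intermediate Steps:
(-20142 + 5374)*(((-6 - 16)*(19 + 3))**3 + 10819) = -14768*((-22*22)**3 + 10819) = -14768*((-484)**3 + 10819) = -14768*(-113379904 + 10819) = -14768*(-113369085) = 1674234647280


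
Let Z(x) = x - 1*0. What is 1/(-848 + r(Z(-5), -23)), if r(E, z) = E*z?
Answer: -1/733 ≈ -0.0013643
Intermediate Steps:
Z(x) = x (Z(x) = x + 0 = x)
1/(-848 + r(Z(-5), -23)) = 1/(-848 - 5*(-23)) = 1/(-848 + 115) = 1/(-733) = -1/733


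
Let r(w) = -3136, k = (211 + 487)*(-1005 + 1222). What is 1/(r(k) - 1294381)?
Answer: -1/1297517 ≈ -7.7070e-7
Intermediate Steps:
k = 151466 (k = 698*217 = 151466)
1/(r(k) - 1294381) = 1/(-3136 - 1294381) = 1/(-1297517) = -1/1297517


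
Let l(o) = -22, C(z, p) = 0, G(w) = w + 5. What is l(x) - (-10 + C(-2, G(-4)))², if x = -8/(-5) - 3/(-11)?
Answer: -122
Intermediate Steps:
G(w) = 5 + w
x = 103/55 (x = -8*(-⅕) - 3*(-1/11) = 8/5 + 3/11 = 103/55 ≈ 1.8727)
l(x) - (-10 + C(-2, G(-4)))² = -22 - (-10 + 0)² = -22 - 1*(-10)² = -22 - 1*100 = -22 - 100 = -122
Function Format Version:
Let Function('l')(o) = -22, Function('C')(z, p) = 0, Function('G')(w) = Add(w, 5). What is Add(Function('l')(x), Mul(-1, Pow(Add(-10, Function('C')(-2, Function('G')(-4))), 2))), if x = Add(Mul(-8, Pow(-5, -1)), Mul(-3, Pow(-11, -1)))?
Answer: -122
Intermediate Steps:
Function('G')(w) = Add(5, w)
x = Rational(103, 55) (x = Add(Mul(-8, Rational(-1, 5)), Mul(-3, Rational(-1, 11))) = Add(Rational(8, 5), Rational(3, 11)) = Rational(103, 55) ≈ 1.8727)
Add(Function('l')(x), Mul(-1, Pow(Add(-10, Function('C')(-2, Function('G')(-4))), 2))) = Add(-22, Mul(-1, Pow(Add(-10, 0), 2))) = Add(-22, Mul(-1, Pow(-10, 2))) = Add(-22, Mul(-1, 100)) = Add(-22, -100) = -122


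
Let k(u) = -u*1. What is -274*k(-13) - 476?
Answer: -4038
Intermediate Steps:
k(u) = -u
-274*k(-13) - 476 = -(-274)*(-13) - 476 = -274*13 - 476 = -3562 - 476 = -4038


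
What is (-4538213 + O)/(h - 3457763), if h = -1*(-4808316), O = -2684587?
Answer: -7222800/1350553 ≈ -5.3480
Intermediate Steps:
h = 4808316
(-4538213 + O)/(h - 3457763) = (-4538213 - 2684587)/(4808316 - 3457763) = -7222800/1350553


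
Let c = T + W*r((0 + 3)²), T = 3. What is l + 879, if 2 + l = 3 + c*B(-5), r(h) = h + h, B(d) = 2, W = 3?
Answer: 994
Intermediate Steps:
r(h) = 2*h
c = 57 (c = 3 + 3*(2*(0 + 3)²) = 3 + 3*(2*3²) = 3 + 3*(2*9) = 3 + 3*18 = 3 + 54 = 57)
l = 115 (l = -2 + (3 + 57*2) = -2 + (3 + 114) = -2 + 117 = 115)
l + 879 = 115 + 879 = 994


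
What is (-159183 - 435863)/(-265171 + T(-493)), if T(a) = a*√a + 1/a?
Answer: 38350445067996112/17119273822810109 - 71300290280222*I*√493/17119273822810109 ≈ 2.2402 - 0.092476*I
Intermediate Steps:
T(a) = 1/a + a^(3/2) (T(a) = a^(3/2) + 1/a = 1/a + a^(3/2))
(-159183 - 435863)/(-265171 + T(-493)) = (-159183 - 435863)/(-265171 + (1 + (-493)^(5/2))/(-493)) = -595046/(-265171 - (1 + 243049*I*√493)/493) = -595046/(-265171 + (-1/493 - 493*I*√493)) = -595046/(-130729304/493 - 493*I*√493)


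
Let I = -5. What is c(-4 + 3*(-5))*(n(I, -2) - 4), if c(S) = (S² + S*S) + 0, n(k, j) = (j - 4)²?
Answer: 23104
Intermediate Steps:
n(k, j) = (-4 + j)²
c(S) = 2*S² (c(S) = (S² + S²) + 0 = 2*S² + 0 = 2*S²)
c(-4 + 3*(-5))*(n(I, -2) - 4) = (2*(-4 + 3*(-5))²)*((-4 - 2)² - 4) = (2*(-4 - 15)²)*((-6)² - 4) = (2*(-19)²)*(36 - 4) = (2*361)*32 = 722*32 = 23104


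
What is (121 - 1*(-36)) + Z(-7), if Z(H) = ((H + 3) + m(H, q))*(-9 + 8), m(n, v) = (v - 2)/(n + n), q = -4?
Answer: 1124/7 ≈ 160.57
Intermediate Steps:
m(n, v) = (-2 + v)/(2*n) (m(n, v) = (-2 + v)/((2*n)) = (-2 + v)*(1/(2*n)) = (-2 + v)/(2*n))
Z(H) = -3 - H + 3/H (Z(H) = ((H + 3) + (-2 - 4)/(2*H))*(-9 + 8) = ((3 + H) + (½)*(-6)/H)*(-1) = ((3 + H) - 3/H)*(-1) = (3 + H - 3/H)*(-1) = -3 - H + 3/H)
(121 - 1*(-36)) + Z(-7) = (121 - 1*(-36)) + (-3 - 1*(-7) + 3/(-7)) = (121 + 36) + (-3 + 7 + 3*(-⅐)) = 157 + (-3 + 7 - 3/7) = 157 + 25/7 = 1124/7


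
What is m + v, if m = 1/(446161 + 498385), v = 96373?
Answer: 91028731659/944546 ≈ 96373.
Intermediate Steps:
m = 1/944546 ≈ 1.0587e-6
m + v = 1/944546 + 96373 = 91028731659/944546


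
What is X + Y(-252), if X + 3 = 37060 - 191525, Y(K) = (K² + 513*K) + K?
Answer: -220492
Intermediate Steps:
Y(K) = K² + 514*K
X = -154468 (X = -3 + (37060 - 191525) = -3 - 154465 = -154468)
X + Y(-252) = -154468 - 252*(514 - 252) = -154468 - 252*262 = -154468 - 66024 = -220492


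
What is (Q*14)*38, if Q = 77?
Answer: 40964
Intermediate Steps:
(Q*14)*38 = (77*14)*38 = 1078*38 = 40964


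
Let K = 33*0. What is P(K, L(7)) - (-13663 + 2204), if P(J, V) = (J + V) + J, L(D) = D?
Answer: 11466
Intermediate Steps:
K = 0
P(J, V) = V + 2*J
P(K, L(7)) - (-13663 + 2204) = (7 + 2*0) - (-13663 + 2204) = (7 + 0) - 1*(-11459) = 7 + 11459 = 11466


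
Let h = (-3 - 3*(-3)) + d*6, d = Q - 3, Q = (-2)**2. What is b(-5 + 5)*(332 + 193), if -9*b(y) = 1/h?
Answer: -175/36 ≈ -4.8611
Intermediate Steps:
Q = 4
d = 1 (d = 4 - 3 = 1)
h = 12 (h = (-3 - 3*(-3)) + 1*6 = (-3 + 9) + 6 = 6 + 6 = 12)
b(y) = -1/108 (b(y) = -1/9/12 = -1/9*1/12 = -1/108)
b(-5 + 5)*(332 + 193) = -(332 + 193)/108 = -1/108*525 = -175/36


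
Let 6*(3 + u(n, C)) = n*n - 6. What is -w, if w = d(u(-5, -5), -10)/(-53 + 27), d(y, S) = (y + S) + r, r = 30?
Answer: 121/156 ≈ 0.77564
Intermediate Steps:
u(n, C) = -4 + n²/6 (u(n, C) = -3 + (n*n - 6)/6 = -3 + (n² - 6)/6 = -3 + (-6 + n²)/6 = -3 + (-1 + n²/6) = -4 + n²/6)
d(y, S) = 30 + S + y (d(y, S) = (y + S) + 30 = (S + y) + 30 = 30 + S + y)
w = -121/156 (w = (30 - 10 + (-4 + (⅙)*(-5)²))/(-53 + 27) = (30 - 10 + (-4 + (⅙)*25))/(-26) = -(30 - 10 + (-4 + 25/6))/26 = -(30 - 10 + ⅙)/26 = -1/26*121/6 = -121/156 ≈ -0.77564)
-w = -1*(-121/156) = 121/156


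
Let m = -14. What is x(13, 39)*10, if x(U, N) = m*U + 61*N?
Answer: 21970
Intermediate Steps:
x(U, N) = -14*U + 61*N
x(13, 39)*10 = (-14*13 + 61*39)*10 = (-182 + 2379)*10 = 2197*10 = 21970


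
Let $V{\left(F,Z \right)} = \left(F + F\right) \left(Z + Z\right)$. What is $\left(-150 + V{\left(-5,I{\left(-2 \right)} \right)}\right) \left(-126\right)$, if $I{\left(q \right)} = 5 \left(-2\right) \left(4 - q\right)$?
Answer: $-132300$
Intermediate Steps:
$I{\left(q \right)} = -40 + 10 q$ ($I{\left(q \right)} = - 10 \left(4 - q\right) = -40 + 10 q$)
$V{\left(F,Z \right)} = 4 F Z$ ($V{\left(F,Z \right)} = 2 F 2 Z = 4 F Z$)
$\left(-150 + V{\left(-5,I{\left(-2 \right)} \right)}\right) \left(-126\right) = \left(-150 + 4 \left(-5\right) \left(-40 + 10 \left(-2\right)\right)\right) \left(-126\right) = \left(-150 + 4 \left(-5\right) \left(-40 - 20\right)\right) \left(-126\right) = \left(-150 + 4 \left(-5\right) \left(-60\right)\right) \left(-126\right) = \left(-150 + 1200\right) \left(-126\right) = 1050 \left(-126\right) = -132300$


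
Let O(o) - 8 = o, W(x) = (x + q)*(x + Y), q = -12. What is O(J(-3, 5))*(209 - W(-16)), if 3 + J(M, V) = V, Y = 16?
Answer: 2090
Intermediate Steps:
J(M, V) = -3 + V
W(x) = (-12 + x)*(16 + x) (W(x) = (x - 12)*(x + 16) = (-12 + x)*(16 + x))
O(o) = 8 + o
O(J(-3, 5))*(209 - W(-16)) = (8 + (-3 + 5))*(209 - (-192 + (-16)**2 + 4*(-16))) = (8 + 2)*(209 - (-192 + 256 - 64)) = 10*(209 - 1*0) = 10*(209 + 0) = 10*209 = 2090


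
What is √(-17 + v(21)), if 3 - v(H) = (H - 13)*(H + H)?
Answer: 5*I*√14 ≈ 18.708*I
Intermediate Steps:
v(H) = 3 - 2*H*(-13 + H) (v(H) = 3 - (H - 13)*(H + H) = 3 - (-13 + H)*2*H = 3 - 2*H*(-13 + H))
√(-17 + v(21)) = √(-17 + (3 - 2*21² + 26*21)) = √(-17 + (3 - 2*441 + 546)) = √(-17 + (3 - 882 + 546)) = √(-17 - 333) = √(-350) = 5*I*√14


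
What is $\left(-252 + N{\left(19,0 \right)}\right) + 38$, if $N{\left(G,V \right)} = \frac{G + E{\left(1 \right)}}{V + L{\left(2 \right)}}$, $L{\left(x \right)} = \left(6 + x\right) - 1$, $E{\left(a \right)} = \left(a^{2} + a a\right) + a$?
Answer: $- \frac{1476}{7} \approx -210.86$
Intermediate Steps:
$E{\left(a \right)} = a + 2 a^{2}$ ($E{\left(a \right)} = \left(a^{2} + a^{2}\right) + a = 2 a^{2} + a = a + 2 a^{2}$)
$L{\left(x \right)} = 5 + x$
$N{\left(G,V \right)} = \frac{3 + G}{7 + V}$ ($N{\left(G,V \right)} = \frac{G + 1 \left(1 + 2 \cdot 1\right)}{V + \left(5 + 2\right)} = \frac{G + 1 \left(1 + 2\right)}{V + 7} = \frac{G + 1 \cdot 3}{7 + V} = \frac{G + 3}{7 + V} = \frac{3 + G}{7 + V}$)
$\left(-252 + N{\left(19,0 \right)}\right) + 38 = \left(-252 + \frac{3 + 19}{7 + 0}\right) + 38 = \left(-252 + \frac{1}{7} \cdot 22\right) + 38 = \left(-252 + \frac{22}{7}\right) + 38 = - \frac{1742}{7} + 38 = - \frac{1476}{7}$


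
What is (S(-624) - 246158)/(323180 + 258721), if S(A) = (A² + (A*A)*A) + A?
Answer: -242828030/581901 ≈ -417.30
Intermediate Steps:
S(A) = A + A² + A³ (S(A) = (A² + A²*A) + A = (A² + A³) + A = A + A² + A³)
(S(-624) - 246158)/(323180 + 258721) = (-624*(1 - 624 + (-624)²) - 246158)/(323180 + 258721) = (-624*(1 - 624 + 389376) - 246158)/581901 = (-624*388753 - 246158)*(1/581901) = (-242581872 - 246158)*(1/581901) = -242828030*1/581901 = -242828030/581901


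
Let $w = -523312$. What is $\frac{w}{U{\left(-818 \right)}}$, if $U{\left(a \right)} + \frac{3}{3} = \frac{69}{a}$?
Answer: $\frac{428069216}{887} \approx 4.826 \cdot 10^{5}$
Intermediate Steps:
$U{\left(a \right)} = -1 + \frac{69}{a}$
$\frac{w}{U{\left(-818 \right)}} = - \frac{523312}{\frac{1}{-818} \left(69 - -818\right)} = - \frac{523312}{\left(- \frac{1}{818}\right) \left(69 + 818\right)} = - \frac{523312}{\left(- \frac{1}{818}\right) 887} = - \frac{523312}{- \frac{887}{818}} = \left(-523312\right) \left(- \frac{818}{887}\right) = \frac{428069216}{887}$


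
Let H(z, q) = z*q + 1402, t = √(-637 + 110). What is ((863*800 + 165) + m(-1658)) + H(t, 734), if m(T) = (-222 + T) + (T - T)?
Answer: 690087 + 734*I*√527 ≈ 6.9009e+5 + 16850.0*I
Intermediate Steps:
t = I*√527 (t = √(-527) = I*√527 ≈ 22.956*I)
m(T) = -222 + T (m(T) = (-222 + T) + 0 = -222 + T)
H(z, q) = 1402 + q*z (H(z, q) = q*z + 1402 = 1402 + q*z)
((863*800 + 165) + m(-1658)) + H(t, 734) = ((863*800 + 165) + (-222 - 1658)) + (1402 + 734*(I*√527)) = ((690400 + 165) - 1880) + (1402 + 734*I*√527) = (690565 - 1880) + (1402 + 734*I*√527) = 688685 + (1402 + 734*I*√527) = 690087 + 734*I*√527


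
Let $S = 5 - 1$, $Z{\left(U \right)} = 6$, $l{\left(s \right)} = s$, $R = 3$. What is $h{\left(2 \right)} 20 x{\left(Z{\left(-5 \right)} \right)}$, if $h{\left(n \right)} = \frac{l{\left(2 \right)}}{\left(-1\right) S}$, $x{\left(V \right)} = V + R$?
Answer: $-90$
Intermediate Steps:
$x{\left(V \right)} = 3 + V$ ($x{\left(V \right)} = V + 3 = 3 + V$)
$S = 4$
$h{\left(n \right)} = - \frac{1}{2}$ ($h{\left(n \right)} = \frac{2}{\left(-1\right) 4} = \frac{2}{-4} = 2 \left(- \frac{1}{4}\right) = - \frac{1}{2}$)
$h{\left(2 \right)} 20 x{\left(Z{\left(-5 \right)} \right)} = \left(- \frac{1}{2}\right) 20 \left(3 + 6\right) = \left(-10\right) 9 = -90$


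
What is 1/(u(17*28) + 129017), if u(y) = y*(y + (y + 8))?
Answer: 1/585977 ≈ 1.7066e-6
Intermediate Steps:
u(y) = y*(8 + 2*y) (u(y) = y*(y + (8 + y)) = y*(8 + 2*y))
1/(u(17*28) + 129017) = 1/(2*(17*28)*(4 + 17*28) + 129017) = 1/(2*476*(4 + 476) + 129017) = 1/(2*476*480 + 129017) = 1/(456960 + 129017) = 1/585977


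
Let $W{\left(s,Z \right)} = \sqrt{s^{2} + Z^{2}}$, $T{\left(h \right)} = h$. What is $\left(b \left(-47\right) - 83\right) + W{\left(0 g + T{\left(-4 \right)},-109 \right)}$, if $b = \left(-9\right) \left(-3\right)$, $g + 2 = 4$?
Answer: $-1352 + \sqrt{11897} \approx -1242.9$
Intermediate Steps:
$g = 2$ ($g = -2 + 4 = 2$)
$W{\left(s,Z \right)} = \sqrt{Z^{2} + s^{2}}$
$b = 27$
$\left(b \left(-47\right) - 83\right) + W{\left(0 g + T{\left(-4 \right)},-109 \right)} = \left(27 \left(-47\right) - 83\right) + \sqrt{\left(-109\right)^{2} + \left(0 \cdot 2 - 4\right)^{2}} = \left(-1269 - 83\right) + \sqrt{11881 + \left(0 - 4\right)^{2}} = -1352 + \sqrt{11881 + \left(-4\right)^{2}} = -1352 + \sqrt{11881 + 16} = -1352 + \sqrt{11897}$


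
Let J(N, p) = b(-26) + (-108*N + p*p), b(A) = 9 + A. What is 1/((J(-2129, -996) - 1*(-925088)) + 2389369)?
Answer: 1/4536388 ≈ 2.2044e-7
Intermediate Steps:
J(N, p) = -17 + p² - 108*N (J(N, p) = (9 - 26) + (-108*N + p*p) = -17 + (-108*N + p²) = -17 + (p² - 108*N) = -17 + p² - 108*N)
1/((J(-2129, -996) - 1*(-925088)) + 2389369) = 1/(((-17 + (-996)² - 108*(-2129)) - 1*(-925088)) + 2389369) = 1/(((-17 + 992016 + 229932) + 925088) + 2389369) = 1/((1221931 + 925088) + 2389369) = 1/(2147019 + 2389369) = 1/4536388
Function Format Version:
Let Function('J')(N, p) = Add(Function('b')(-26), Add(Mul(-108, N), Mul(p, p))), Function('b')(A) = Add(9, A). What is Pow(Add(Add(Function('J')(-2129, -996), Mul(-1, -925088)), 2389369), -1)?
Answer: Rational(1, 4536388) ≈ 2.2044e-7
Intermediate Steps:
Function('J')(N, p) = Add(-17, Pow(p, 2), Mul(-108, N)) (Function('J')(N, p) = Add(Add(9, -26), Add(Mul(-108, N), Mul(p, p))) = Add(-17, Add(Mul(-108, N), Pow(p, 2))) = Add(-17, Add(Pow(p, 2), Mul(-108, N))) = Add(-17, Pow(p, 2), Mul(-108, N)))
Pow(Add(Add(Function('J')(-2129, -996), Mul(-1, -925088)), 2389369), -1) = Pow(Add(Add(Add(-17, Pow(-996, 2), Mul(-108, -2129)), Mul(-1, -925088)), 2389369), -1) = Pow(Add(Add(Add(-17, 992016, 229932), 925088), 2389369), -1) = Pow(Add(Add(1221931, 925088), 2389369), -1) = Pow(Add(2147019, 2389369), -1) = Pow(4536388, -1) = Rational(1, 4536388)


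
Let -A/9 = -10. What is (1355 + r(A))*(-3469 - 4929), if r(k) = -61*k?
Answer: 34725730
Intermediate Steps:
A = 90 (A = -9*(-10) = 90)
(1355 + r(A))*(-3469 - 4929) = (1355 - 61*90)*(-3469 - 4929) = (1355 - 5490)*(-8398) = -4135*(-8398) = 34725730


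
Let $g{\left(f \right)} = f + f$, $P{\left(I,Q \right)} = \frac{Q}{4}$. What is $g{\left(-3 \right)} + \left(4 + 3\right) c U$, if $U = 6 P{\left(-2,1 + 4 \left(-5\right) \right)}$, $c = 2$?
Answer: $-405$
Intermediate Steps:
$P{\left(I,Q \right)} = \frac{Q}{4}$ ($P{\left(I,Q \right)} = Q \frac{1}{4} = \frac{Q}{4}$)
$g{\left(f \right)} = 2 f$
$U = - \frac{57}{2}$ ($U = 6 \frac{1 + 4 \left(-5\right)}{4} = 6 \frac{1 - 20}{4} = 6 \cdot \frac{1}{4} \left(-19\right) = 6 \left(- \frac{19}{4}\right) = - \frac{57}{2} \approx -28.5$)
$g{\left(-3 \right)} + \left(4 + 3\right) c U = 2 \left(-3\right) + \left(4 + 3\right) 2 \left(- \frac{57}{2}\right) = -6 + 7 \cdot 2 \left(- \frac{57}{2}\right) = -6 + 14 \left(- \frac{57}{2}\right) = -6 - 399 = -405$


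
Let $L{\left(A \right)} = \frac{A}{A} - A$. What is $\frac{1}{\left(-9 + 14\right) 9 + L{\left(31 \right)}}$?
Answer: $\frac{1}{15} \approx 0.066667$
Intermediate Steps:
$L{\left(A \right)} = 1 - A$
$\frac{1}{\left(-9 + 14\right) 9 + L{\left(31 \right)}} = \frac{1}{\left(-9 + 14\right) 9 + \left(1 - 31\right)} = \frac{1}{5 \cdot 9 + \left(1 - 31\right)} = \frac{1}{45 - 30} = \frac{1}{15}$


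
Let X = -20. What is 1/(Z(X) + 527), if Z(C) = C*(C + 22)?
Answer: 1/487 ≈ 0.0020534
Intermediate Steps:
Z(C) = C*(22 + C)
1/(Z(X) + 527) = 1/(-20*(22 - 20) + 527) = 1/(-20*2 + 527) = 1/(-40 + 527) = 1/487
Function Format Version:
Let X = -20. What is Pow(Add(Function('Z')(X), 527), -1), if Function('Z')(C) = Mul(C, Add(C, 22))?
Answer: Rational(1, 487) ≈ 0.0020534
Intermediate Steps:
Function('Z')(C) = Mul(C, Add(22, C))
Pow(Add(Function('Z')(X), 527), -1) = Pow(Add(Mul(-20, Add(22, -20)), 527), -1) = Pow(Add(Mul(-20, 2), 527), -1) = Pow(Add(-40, 527), -1) = Pow(487, -1) = Rational(1, 487)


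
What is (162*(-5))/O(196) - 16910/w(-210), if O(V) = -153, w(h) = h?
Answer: 30637/357 ≈ 85.818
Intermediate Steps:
(162*(-5))/O(196) - 16910/w(-210) = (162*(-5))/(-153) - 16910/(-210) = -810*(-1/153) - 16910*(-1/210) = 90/17 + 1691/21 = 30637/357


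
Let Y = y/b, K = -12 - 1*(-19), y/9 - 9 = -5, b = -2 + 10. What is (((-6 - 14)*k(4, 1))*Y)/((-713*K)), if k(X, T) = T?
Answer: 90/4991 ≈ 0.018032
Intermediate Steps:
b = 8
y = 36 (y = 81 + 9*(-5) = 81 - 45 = 36)
K = 7 (K = -12 + 19 = 7)
Y = 9/2 (Y = 36/8 = 36*(⅛) = 9/2 ≈ 4.5000)
(((-6 - 14)*k(4, 1))*Y)/((-713*K)) = (((-6 - 14)*1)*(9/2))/((-713*7)) = (-20*1*(9/2))/(-4991) = -20*9/2*(-1/4991) = -90*(-1/4991) = 90/4991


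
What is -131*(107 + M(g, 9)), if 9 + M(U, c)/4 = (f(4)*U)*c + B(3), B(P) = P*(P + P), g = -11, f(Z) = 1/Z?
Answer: -5764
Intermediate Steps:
B(P) = 2*P**2 (B(P) = P*(2*P) = 2*P**2)
M(U, c) = 36 + U*c (M(U, c) = -36 + 4*((U/4)*c + 2*3**2) = -36 + 4*((U/4)*c + 2*9) = -36 + 4*(U*c/4 + 18) = -36 + 4*(18 + U*c/4) = -36 + (72 + U*c) = 36 + U*c)
-131*(107 + M(g, 9)) = -131*(107 + (36 - 11*9)) = -131*(107 + (36 - 99)) = -131*(107 - 63) = -131*44 = -5764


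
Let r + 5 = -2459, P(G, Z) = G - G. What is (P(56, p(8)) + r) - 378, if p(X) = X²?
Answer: -2842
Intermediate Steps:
P(G, Z) = 0
r = -2464 (r = -5 - 2459 = -2464)
(P(56, p(8)) + r) - 378 = (0 - 2464) - 378 = -2464 - 378 = -2842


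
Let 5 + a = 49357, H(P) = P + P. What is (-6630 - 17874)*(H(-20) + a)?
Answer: -1208341248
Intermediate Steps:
H(P) = 2*P
a = 49352 (a = -5 + 49357 = 49352)
(-6630 - 17874)*(H(-20) + a) = (-6630 - 17874)*(2*(-20) + 49352) = -24504*(-40 + 49352) = -24504*49312 = -1208341248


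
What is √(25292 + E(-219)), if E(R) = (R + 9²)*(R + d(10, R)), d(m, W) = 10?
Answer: √54134 ≈ 232.67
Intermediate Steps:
E(R) = (10 + R)*(81 + R) (E(R) = (R + 9²)*(R + 10) = (R + 81)*(10 + R) = (81 + R)*(10 + R) = (10 + R)*(81 + R))
√(25292 + E(-219)) = √(25292 + (810 + (-219)² + 91*(-219))) = √(25292 + (810 + 47961 - 19929)) = √(25292 + 28842) = √54134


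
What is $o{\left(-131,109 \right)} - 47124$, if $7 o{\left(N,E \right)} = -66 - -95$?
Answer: $- \frac{329839}{7} \approx -47120.0$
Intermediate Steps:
$o{\left(N,E \right)} = \frac{29}{7}$ ($o{\left(N,E \right)} = \frac{-66 - -95}{7} = \frac{-66 + 95}{7} = \frac{1}{7} \cdot 29 = \frac{29}{7}$)
$o{\left(-131,109 \right)} - 47124 = \frac{29}{7} - 47124 = - \frac{329839}{7}$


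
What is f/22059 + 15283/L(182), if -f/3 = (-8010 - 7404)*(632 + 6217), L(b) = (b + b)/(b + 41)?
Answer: 7054164709/297388 ≈ 23720.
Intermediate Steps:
L(b) = 2*b/(41 + b) (L(b) = (2*b)/(41 + b) = 2*b/(41 + b))
f = 316711458 (f = -3*(-8010 - 7404)*(632 + 6217) = -(-46242)*6849 = -3*(-105570486) = 316711458)
f/22059 + 15283/L(182) = 316711458/22059 + 15283/((2*182/(41 + 182))) = 316711458*(1/22059) + 15283/((2*182/223)) = 11730054/817 + 15283/((2*182*(1/223))) = 11730054/817 + 15283/(364/223) = 11730054/817 + 15283*(223/364) = 11730054/817 + 3408109/364 = 7054164709/297388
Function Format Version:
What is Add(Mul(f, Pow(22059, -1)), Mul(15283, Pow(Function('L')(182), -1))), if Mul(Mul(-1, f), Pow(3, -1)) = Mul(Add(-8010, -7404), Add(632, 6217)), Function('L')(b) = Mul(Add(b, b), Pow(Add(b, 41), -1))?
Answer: Rational(7054164709, 297388) ≈ 23720.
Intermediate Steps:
Function('L')(b) = Mul(2, b, Pow(Add(41, b), -1)) (Function('L')(b) = Mul(Mul(2, b), Pow(Add(41, b), -1)) = Mul(2, b, Pow(Add(41, b), -1)))
f = 316711458 (f = Mul(-3, Mul(Add(-8010, -7404), Add(632, 6217))) = Mul(-3, Mul(-15414, 6849)) = Mul(-3, -105570486) = 316711458)
Add(Mul(f, Pow(22059, -1)), Mul(15283, Pow(Function('L')(182), -1))) = Add(Mul(316711458, Pow(22059, -1)), Mul(15283, Pow(Mul(2, 182, Pow(Add(41, 182), -1)), -1))) = Add(Mul(316711458, Rational(1, 22059)), Mul(15283, Pow(Mul(2, 182, Pow(223, -1)), -1))) = Add(Rational(11730054, 817), Mul(15283, Pow(Mul(2, 182, Rational(1, 223)), -1))) = Add(Rational(11730054, 817), Mul(15283, Pow(Rational(364, 223), -1))) = Add(Rational(11730054, 817), Mul(15283, Rational(223, 364))) = Add(Rational(11730054, 817), Rational(3408109, 364)) = Rational(7054164709, 297388)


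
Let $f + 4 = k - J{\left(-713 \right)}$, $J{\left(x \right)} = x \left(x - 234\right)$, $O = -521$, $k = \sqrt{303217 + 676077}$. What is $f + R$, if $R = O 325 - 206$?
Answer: $-844746 + \sqrt{979294} \approx -8.4376 \cdot 10^{5}$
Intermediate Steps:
$k = \sqrt{979294} \approx 989.59$
$J{\left(x \right)} = x \left(-234 + x\right)$
$R = -169531$ ($R = \left(-521\right) 325 - 206 = -169325 - 206 = -169531$)
$f = -675215 + \sqrt{979294}$ ($f = -4 + \left(\sqrt{979294} - - 713 \left(-234 - 713\right)\right) = -4 + \left(\sqrt{979294} - \left(-713\right) \left(-947\right)\right) = -4 + \left(\sqrt{979294} - 675211\right) = -4 - \left(675211 - \sqrt{979294}\right) = -675215 + \sqrt{979294} \approx -6.7423 \cdot 10^{5}$)
$f + R = \left(-675215 + \sqrt{979294}\right) - 169531 = -844746 + \sqrt{979294}$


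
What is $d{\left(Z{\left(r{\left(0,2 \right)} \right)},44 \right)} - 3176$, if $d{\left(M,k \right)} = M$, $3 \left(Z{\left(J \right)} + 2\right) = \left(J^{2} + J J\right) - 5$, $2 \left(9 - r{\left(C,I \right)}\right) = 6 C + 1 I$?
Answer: $-3137$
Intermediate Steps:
$r{\left(C,I \right)} = 9 - 3 C - \frac{I}{2}$ ($r{\left(C,I \right)} = 9 - \frac{6 C + 1 I}{2} = 9 - \frac{6 C + I}{2} = 9 - \frac{I + 6 C}{2} = 9 - \left(\frac{I}{2} + 3 C\right) = 9 - 3 C - \frac{I}{2}$)
$Z{\left(J \right)} = - \frac{11}{3} + \frac{2 J^{2}}{3}$ ($Z{\left(J \right)} = -2 + \frac{\left(J^{2} + J J\right) - 5}{3} = -2 + \frac{\left(J^{2} + J^{2}\right) - 5}{3} = -2 + \frac{2 J^{2} - 5}{3} = -2 + \frac{-5 + 2 J^{2}}{3} = -2 + \left(- \frac{5}{3} + \frac{2 J^{2}}{3}\right) = - \frac{11}{3} + \frac{2 J^{2}}{3}$)
$d{\left(Z{\left(r{\left(0,2 \right)} \right)},44 \right)} - 3176 = \left(- \frac{11}{3} + \frac{2 \left(9 - 0 - 1\right)^{2}}{3}\right) - 3176 = \left(- \frac{11}{3} + \frac{2 \left(9 + 0 - 1\right)^{2}}{3}\right) - 3176 = \left(- \frac{11}{3} + \frac{2 \cdot 8^{2}}{3}\right) - 3176 = \left(- \frac{11}{3} + \frac{2}{3} \cdot 64\right) - 3176 = \left(- \frac{11}{3} + \frac{128}{3}\right) - 3176 = 39 - 3176 = -3137$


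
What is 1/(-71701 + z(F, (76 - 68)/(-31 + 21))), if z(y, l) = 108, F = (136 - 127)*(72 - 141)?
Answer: -1/71593 ≈ -1.3968e-5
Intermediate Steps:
F = -621 (F = 9*(-69) = -621)
1/(-71701 + z(F, (76 - 68)/(-31 + 21))) = 1/(-71701 + 108) = 1/(-71593) = -1/71593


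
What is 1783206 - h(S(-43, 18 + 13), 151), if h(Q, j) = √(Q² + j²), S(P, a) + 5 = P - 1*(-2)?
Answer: 1783206 - √24917 ≈ 1.7830e+6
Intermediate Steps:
S(P, a) = -3 + P (S(P, a) = -5 + (P - 1*(-2)) = -5 + (P + 2) = -5 + (2 + P) = -3 + P)
1783206 - h(S(-43, 18 + 13), 151) = 1783206 - √((-3 - 43)² + 151²) = 1783206 - √((-46)² + 22801) = 1783206 - √(2116 + 22801) = 1783206 - √24917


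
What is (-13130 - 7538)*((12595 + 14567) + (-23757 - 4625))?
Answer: 25214960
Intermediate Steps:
(-13130 - 7538)*((12595 + 14567) + (-23757 - 4625)) = -20668*(27162 - 28382) = -20668*(-1220) = 25214960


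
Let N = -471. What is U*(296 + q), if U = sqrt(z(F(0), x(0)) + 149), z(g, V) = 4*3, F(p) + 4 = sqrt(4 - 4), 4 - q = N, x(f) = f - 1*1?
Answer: 771*sqrt(161) ≈ 9782.9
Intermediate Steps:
x(f) = -1 + f (x(f) = f - 1 = -1 + f)
q = 475 (q = 4 - 1*(-471) = 4 + 471 = 475)
F(p) = -4 (F(p) = -4 + sqrt(4 - 4) = -4 + sqrt(0) = -4 + 0 = -4)
z(g, V) = 12
U = sqrt(161) (U = sqrt(12 + 149) = sqrt(161) ≈ 12.689)
U*(296 + q) = sqrt(161)*(296 + 475) = sqrt(161)*771 = 771*sqrt(161)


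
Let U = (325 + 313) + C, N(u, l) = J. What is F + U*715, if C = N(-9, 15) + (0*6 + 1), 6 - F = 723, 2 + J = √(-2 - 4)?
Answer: 454738 + 715*I*√6 ≈ 4.5474e+5 + 1751.4*I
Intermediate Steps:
J = -2 + I*√6 (J = -2 + √(-2 - 4) = -2 + √(-6) = -2 + I*√6 ≈ -2.0 + 2.4495*I)
N(u, l) = -2 + I*√6
F = -717 (F = 6 - 1*723 = 6 - 723 = -717)
C = -1 + I*√6 (C = (-2 + I*√6) + (0*6 + 1) = (-2 + I*√6) + (0 + 1) = (-2 + I*√6) + 1 = -1 + I*√6 ≈ -1.0 + 2.4495*I)
U = 637 + I*√6 (U = (325 + 313) + (-1 + I*√6) = 638 + (-1 + I*√6) = 637 + I*√6 ≈ 637.0 + 2.4495*I)
F + U*715 = -717 + (637 + I*√6)*715 = -717 + (455455 + 715*I*√6) = 454738 + 715*I*√6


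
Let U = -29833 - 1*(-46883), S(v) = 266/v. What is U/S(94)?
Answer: 801350/133 ≈ 6025.2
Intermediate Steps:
U = 17050 (U = -29833 + 46883 = 17050)
U/S(94) = 17050/((266/94)) = 17050/((266*(1/94))) = 17050/(133/47) = 17050*(47/133) = 801350/133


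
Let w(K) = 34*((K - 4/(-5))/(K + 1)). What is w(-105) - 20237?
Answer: -5252763/260 ≈ -20203.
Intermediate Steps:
w(K) = 34*(⅘ + K)/(1 + K) (w(K) = 34*((K - 4*(-⅕))/(1 + K)) = 34*((K + ⅘)/(1 + K)) = 34*((⅘ + K)/(1 + K)) = 34*(⅘ + K)/(1 + K))
w(-105) - 20237 = 34*(4 + 5*(-105))/(5*(1 - 105)) - 20237 = (34/5)*(4 - 525)/(-104) - 20237 = (34/5)*(-1/104)*(-521) - 20237 = 8857/260 - 20237 = -5252763/260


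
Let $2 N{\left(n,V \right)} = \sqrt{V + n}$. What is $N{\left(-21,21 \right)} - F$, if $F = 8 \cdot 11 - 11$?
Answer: $-77$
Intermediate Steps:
$N{\left(n,V \right)} = \frac{\sqrt{V + n}}{2}$
$F = 77$ ($F = 88 - 11 = 77$)
$N{\left(-21,21 \right)} - F = \frac{\sqrt{21 - 21}}{2} - 77 = \frac{\sqrt{0}}{2} - 77 = \frac{1}{2} \cdot 0 - 77 = 0 - 77 = -77$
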